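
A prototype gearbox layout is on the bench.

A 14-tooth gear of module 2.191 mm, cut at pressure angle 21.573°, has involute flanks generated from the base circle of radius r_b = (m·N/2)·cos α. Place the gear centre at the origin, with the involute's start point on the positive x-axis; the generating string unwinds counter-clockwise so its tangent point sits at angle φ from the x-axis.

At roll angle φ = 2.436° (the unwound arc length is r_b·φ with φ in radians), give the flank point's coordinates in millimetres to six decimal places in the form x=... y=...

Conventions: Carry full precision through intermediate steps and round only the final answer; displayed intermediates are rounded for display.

x=14.275526 y=0.000365

class = single-mesh tooth geometry [base-circle involute, m = 2.191, 14T]
pitch radius r_p = m·N/2 = 2.191·14/2 = 15.337000
base radius r_b = r_p·cos α = 15.337000·cos 21.573° = 14.262641
roll angle φ = 2.436° = 0.04251622 rad
x = r_b·(cos φ + φ·sin φ) = 14.275526
y = r_b·(sin φ − φ·cos φ) = 0.000365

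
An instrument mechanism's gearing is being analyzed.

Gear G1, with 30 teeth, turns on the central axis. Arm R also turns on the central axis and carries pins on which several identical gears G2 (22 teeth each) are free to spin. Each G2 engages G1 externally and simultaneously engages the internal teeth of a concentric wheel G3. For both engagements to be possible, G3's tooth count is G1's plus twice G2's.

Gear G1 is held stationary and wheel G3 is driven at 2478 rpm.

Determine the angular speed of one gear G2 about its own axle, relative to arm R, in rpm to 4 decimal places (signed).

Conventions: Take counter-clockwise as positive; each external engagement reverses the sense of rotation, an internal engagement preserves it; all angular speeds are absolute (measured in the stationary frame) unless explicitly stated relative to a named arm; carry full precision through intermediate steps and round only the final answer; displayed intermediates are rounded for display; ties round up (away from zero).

topology: planetary set — G1 30T / G2 22T / G3 74T, arm = carrier (Willis)
normalise by the input: solve with ω_ring = 1, then scale by 2478 rpm
ring teeth: 30 + 2·22 = 74
30(ω_sun−ω_arm) = −74(ω_ring−ω_arm),  ω_sun = 0, ω_ring = 1
30(0−ω_arm) = −74(1−ω_arm)  ⇒  104·ω_arm = 74  ⇒  ω_arm = 37/52
sun–planet mesh: 30·(0−37/52) = −22·(ω_p−ω_arm)  ⇒  ω_p−ω_arm = 555/572
scale: ω_p−ω_arm = 555/572 × 2478 rpm = +2404.3531 rpm

+2404.3531 rpm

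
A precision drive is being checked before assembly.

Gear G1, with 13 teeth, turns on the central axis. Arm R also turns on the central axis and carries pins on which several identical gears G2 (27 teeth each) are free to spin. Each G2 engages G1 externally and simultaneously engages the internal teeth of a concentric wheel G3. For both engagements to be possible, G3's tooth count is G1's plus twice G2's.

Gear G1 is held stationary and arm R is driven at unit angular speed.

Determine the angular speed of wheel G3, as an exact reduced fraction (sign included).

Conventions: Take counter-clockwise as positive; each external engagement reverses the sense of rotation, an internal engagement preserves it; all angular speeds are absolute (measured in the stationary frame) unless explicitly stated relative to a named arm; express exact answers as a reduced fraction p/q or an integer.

topology: planetary set — G1 13T / G2 27T / G3 67T, arm = carrier (Willis)
ring teeth: 13 + 2·27 = 67
13(ω_sun−ω_arm) = −67(ω_ring−ω_arm),  ω_sun = 0, ω_arm = 1
ω_ring = 1 − (13/67)(0−1) = 80/67
exact speed ratio = 80/67

80/67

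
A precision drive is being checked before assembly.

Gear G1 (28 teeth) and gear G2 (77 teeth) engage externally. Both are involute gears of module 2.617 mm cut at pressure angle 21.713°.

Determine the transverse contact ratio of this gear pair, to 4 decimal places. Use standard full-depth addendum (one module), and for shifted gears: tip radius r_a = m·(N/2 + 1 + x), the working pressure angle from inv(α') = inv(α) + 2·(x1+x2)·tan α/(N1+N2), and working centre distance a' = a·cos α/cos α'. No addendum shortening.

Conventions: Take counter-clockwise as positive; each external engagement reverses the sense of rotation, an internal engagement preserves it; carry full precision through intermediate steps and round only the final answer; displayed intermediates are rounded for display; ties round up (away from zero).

topology: single-mesh involute geometry — m = 2.617, 28T/77T pair
base radii: r_b1 = 34.038485, r_b2 = 93.605833
tip radii: r_a1 = 39.255000, r_a2 = 103.371500
no profile shift: α' = α, a' = a
action lengths: √(r_a1²−r_b1²) = 19.553429, √(r_a2²−r_b2²) = 43.859037
base pitch p_b = π·m·cos α = 7.638218
CR = (19.553429 + 43.859037 − 137.392500·sin 21.71300°)/7.638218 = 1.647383
contact ratio ≈ 1.6474

1.6474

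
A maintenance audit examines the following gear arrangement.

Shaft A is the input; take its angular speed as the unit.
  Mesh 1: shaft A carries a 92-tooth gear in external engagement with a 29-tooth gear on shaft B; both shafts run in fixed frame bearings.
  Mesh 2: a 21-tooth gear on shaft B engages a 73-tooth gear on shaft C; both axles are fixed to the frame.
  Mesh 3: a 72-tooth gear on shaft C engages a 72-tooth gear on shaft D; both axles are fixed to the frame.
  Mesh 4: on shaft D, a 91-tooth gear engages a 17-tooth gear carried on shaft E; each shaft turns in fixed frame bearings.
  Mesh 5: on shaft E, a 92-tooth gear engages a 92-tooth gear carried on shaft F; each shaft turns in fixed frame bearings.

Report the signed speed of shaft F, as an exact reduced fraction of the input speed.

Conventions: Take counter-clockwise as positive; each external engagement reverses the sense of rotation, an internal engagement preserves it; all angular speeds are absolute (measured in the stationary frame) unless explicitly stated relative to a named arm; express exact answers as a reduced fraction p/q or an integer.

-175812/35989

5-mesh fixed-axis compound train (all bearings frame-fixed)
mesh 1 [92T→29T]: |ω|/ω_in = 1×92/29 = 92/29, sense flips to −
mesh 2 [21T→73T]: |ω|/ω_in = (92/29)×21/73 = 1932/2117, sense flips to +
mesh 3 [72T→72T]: |ω|/ω_in = (1932/2117)×72/72 = 1932/2117, sense flips to −
mesh 4 [91T→17T]: |ω|/ω_in = (1932/2117)×91/17 = 175812/35989, sense flips to +
mesh 5 [92T→92T]: |ω|/ω_in = (175812/35989)×92/92 = 175812/35989, sense flips to −
signed output speed (× input speed) = -175812/35989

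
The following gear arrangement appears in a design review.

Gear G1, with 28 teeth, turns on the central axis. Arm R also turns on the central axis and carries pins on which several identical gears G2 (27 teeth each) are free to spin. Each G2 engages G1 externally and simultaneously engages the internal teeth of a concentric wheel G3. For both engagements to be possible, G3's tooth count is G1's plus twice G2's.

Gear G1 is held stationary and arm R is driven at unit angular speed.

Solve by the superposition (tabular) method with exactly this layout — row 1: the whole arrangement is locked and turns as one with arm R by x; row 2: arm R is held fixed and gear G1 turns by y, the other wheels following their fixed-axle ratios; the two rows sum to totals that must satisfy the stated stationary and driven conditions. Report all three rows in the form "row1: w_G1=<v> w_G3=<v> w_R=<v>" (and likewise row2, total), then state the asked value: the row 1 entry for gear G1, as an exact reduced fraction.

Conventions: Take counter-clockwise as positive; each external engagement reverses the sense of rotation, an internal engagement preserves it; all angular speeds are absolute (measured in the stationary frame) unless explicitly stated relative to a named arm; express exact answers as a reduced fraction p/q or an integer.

row1: w_G1=1 w_G3=1 w_R=1
row2: w_G1=-1 w_G3=14/41 w_R=0
total: w_G1=0 w_G3=55/41 w_R=1
asked value: 1

class = planetary set [G3 = 28+2·27 = 82; Willis about the carrier]
row 1 — lock + rotate with arm: ω_sun = ω_ring = ω_arm = x
row 2 — arm fixed, fixed-axis ratios: sun y, ring −(28/82)·y, arm 0
boundary: total ω_sun = x + y = 0 and total ω_arm = x = 1  ⇒  y = -1, x = 1
row 2 ring = −(28/82)·(-1) = 14/41
totals (row 1 + row 2): sun 1 + (-1) = 0, ring 1 + 14/41 = 55/41, arm 1 + 0 = 1
asked cell (row1, sun) = 1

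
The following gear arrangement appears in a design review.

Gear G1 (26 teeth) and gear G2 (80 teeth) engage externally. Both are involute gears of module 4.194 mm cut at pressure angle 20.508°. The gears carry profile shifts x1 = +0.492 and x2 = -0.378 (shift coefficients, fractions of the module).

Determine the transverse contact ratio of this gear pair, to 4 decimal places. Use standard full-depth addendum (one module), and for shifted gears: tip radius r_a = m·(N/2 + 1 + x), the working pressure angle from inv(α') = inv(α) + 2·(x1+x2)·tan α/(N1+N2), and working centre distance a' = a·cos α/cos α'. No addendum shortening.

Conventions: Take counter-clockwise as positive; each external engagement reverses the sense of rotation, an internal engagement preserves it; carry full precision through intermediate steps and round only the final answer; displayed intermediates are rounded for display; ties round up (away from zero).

single-mesh involute tooth geometry (26T engaging 80T at module 4.194)
base radii: r_b1 = 51.066575, r_b2 = 157.127922
tip radii: r_a1 = 60.779448, r_a2 = 170.368668
inv(α') = inv(20.508°) + 2·(+0.492-0.378)·tan α/(26+80) = 0.01691626  ⇒  α' = 20.83186°
a' = a·cos α / cos α' = 222.2820·cos 20.508°/cos 20.83186° = 222.756522
action lengths: √(r_a1²−r_b1²) = 32.959767, √(r_a2²−r_b2²) = 65.850583
base pitch p_b = π·m·cos α = 12.340798
CR = (32.959767 + 65.850583 − 222.756522·sin 20.83186°)/12.340798 = 1.587594
contact ratio ≈ 1.5876

1.5876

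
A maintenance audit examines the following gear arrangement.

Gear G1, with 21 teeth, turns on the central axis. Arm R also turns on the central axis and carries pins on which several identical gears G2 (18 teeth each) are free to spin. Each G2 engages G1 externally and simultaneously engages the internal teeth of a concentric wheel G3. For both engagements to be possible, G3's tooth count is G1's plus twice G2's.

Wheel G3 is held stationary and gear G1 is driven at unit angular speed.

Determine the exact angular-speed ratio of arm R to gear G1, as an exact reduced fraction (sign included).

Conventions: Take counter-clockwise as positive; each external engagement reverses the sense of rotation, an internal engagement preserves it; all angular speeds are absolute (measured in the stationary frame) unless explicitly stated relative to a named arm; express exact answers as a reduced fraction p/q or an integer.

7/26

class = planetary set [G3 = 21+2·18 = 57; Willis about the carrier]
ring teeth: 21 + 2·18 = 57
21(ω_sun−ω_arm) = −57(ω_ring−ω_arm),  ω_ring = 0, ω_sun = 1
21(1−ω_arm) = −57(0−ω_arm)  ⇒  78·ω_arm = 21  ⇒  ω_arm = 7/26
ω_out/ω_in = 7/26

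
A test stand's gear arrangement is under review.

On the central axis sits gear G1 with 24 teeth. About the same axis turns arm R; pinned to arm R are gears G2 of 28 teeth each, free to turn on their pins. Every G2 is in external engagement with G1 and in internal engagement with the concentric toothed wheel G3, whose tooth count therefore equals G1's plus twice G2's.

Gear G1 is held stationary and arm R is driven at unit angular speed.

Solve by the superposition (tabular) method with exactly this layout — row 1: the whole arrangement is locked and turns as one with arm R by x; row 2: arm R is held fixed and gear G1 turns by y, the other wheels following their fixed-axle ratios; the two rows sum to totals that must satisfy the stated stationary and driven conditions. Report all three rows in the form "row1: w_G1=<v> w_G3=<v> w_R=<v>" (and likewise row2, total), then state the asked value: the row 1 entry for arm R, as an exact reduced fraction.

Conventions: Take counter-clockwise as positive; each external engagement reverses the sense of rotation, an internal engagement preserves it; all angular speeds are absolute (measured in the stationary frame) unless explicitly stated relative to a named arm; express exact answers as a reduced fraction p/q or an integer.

row1: w_G1=1 w_G3=1 w_R=1
row2: w_G1=-1 w_G3=3/10 w_R=0
total: w_G1=0 w_G3=13/10 w_R=1
asked value: 1

planetary set (24T centre, 28T on arm, 80T internal) — Willis relation
superposition row 1 [locked train]: every member turns x
row 2: sun turns y, ring = −(24/80)·y, arm 0
boundary: total ω_sun = x + y = 0 and total ω_arm = x = 1  ⇒  y = -1, x = 1
row 2 ring = −(24/80)·(-1) = 3/10
totals (row 1 + row 2): sun 1 + (-1) = 0, ring 1 + 3/10 = 13/10, arm 1 + 0 = 1
asked cell (row1, arm) = 1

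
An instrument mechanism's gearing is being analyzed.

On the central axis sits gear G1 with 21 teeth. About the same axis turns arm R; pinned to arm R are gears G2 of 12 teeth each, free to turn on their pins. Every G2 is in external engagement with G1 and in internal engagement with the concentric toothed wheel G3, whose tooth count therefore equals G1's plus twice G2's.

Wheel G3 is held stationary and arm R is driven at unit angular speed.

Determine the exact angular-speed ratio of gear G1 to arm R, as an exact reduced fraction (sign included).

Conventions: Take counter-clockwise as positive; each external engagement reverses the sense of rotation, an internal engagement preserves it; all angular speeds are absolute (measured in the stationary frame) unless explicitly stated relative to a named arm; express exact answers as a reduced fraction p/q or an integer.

22/7

class = planetary set [G3 = 21+2·12 = 45; Willis about the carrier]
ring teeth: 21 + 2·12 = 45
21(ω_sun−ω_arm) = −45(ω_ring−ω_arm),  ω_ring = 0, ω_arm = 1
ω_sun = 1 − (45/21)(0−1) = 22/7
ω_out/ω_in = 22/7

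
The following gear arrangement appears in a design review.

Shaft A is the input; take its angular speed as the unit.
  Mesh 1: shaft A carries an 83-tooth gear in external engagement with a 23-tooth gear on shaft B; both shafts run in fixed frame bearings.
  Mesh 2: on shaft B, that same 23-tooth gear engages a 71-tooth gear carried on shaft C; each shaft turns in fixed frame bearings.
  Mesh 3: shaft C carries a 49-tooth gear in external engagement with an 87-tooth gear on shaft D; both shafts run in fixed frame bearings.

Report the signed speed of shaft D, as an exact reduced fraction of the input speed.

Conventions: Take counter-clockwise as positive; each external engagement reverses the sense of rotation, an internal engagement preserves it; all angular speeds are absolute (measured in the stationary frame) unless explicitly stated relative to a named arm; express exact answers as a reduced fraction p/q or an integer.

-4067/6177

3-mesh fixed-axis compound train (all bearings frame-fixed)
mesh 1 [83T→23T]: |ω|/ω_in = 1×83/23 = 83/23, sense flips to −
mesh 2 [23T→71T]: |ω|/ω_in = (83/23)×23/71 = 83/71, sense flips to +
mesh 3 [49T→87T]: |ω|/ω_in = (83/71)×49/87 = 4067/6177, sense flips to −
signed output speed (× input speed) = -4067/6177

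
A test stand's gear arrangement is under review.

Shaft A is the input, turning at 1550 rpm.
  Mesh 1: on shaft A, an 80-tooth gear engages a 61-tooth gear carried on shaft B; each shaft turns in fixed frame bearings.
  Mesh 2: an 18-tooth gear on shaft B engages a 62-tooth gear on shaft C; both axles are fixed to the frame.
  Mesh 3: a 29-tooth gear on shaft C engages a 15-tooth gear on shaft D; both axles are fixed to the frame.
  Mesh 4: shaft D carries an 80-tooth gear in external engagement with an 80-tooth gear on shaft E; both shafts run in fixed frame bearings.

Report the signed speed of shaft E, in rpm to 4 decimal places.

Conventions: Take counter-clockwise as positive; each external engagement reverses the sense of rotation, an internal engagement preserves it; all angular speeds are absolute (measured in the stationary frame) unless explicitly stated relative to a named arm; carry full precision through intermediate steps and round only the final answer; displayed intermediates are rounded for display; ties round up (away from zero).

+1140.9836 rpm

4-mesh fixed-axis compound train (all bearings frame-fixed)
mesh 1 [80T→61T]: ω = 1550.0000×80/61 = 2032.7869 rpm, sense flips to −
mesh 2 [18T→62T]: ω = 2032.7869×18/62 = 590.1639 rpm, sense flips to +
mesh 3 [29T→15T]: ω = 590.1639×29/15 = 1140.9836 rpm, sense flips to −
mesh 4 [80T→80T]: ω = 1140.9836×80/80 = 1140.9836 rpm, sense flips to +
signed output speed = +1140.9836 rpm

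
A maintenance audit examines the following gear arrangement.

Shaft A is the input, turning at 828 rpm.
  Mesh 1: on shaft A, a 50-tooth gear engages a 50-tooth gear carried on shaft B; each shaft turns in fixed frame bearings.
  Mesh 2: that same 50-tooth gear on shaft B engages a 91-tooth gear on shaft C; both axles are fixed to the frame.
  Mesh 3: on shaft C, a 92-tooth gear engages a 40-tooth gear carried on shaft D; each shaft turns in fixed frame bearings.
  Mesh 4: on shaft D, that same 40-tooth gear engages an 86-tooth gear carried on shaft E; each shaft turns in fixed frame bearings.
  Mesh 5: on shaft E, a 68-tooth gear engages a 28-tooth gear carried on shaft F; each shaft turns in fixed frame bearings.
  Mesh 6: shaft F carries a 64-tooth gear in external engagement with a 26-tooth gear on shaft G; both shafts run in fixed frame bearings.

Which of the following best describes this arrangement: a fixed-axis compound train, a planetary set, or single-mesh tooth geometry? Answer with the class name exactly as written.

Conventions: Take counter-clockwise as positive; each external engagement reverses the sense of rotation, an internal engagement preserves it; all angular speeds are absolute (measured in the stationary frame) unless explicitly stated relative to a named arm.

class = fixed-axis compound train [6 meshes; 6 ratios multiply, 6 sense flips]
classification: fixed-axis compound train

fixed-axis compound train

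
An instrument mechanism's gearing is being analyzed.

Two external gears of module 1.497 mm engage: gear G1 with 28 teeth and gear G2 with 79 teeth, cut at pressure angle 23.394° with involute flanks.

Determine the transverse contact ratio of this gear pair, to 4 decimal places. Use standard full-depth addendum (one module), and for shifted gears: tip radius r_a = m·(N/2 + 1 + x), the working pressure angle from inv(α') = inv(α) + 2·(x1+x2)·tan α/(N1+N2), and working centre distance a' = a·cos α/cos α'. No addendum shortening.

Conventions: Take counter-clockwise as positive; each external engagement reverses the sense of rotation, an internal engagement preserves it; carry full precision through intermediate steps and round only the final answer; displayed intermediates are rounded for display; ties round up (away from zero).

topology: single-mesh involute geometry — m = 1.497, 28T/79T pair
base radii: r_b1 = 19.235173, r_b2 = 54.270667
tip radii: r_a1 = 22.455000, r_a2 = 60.628500
no profile shift: α' = α, a' = a
action lengths: √(r_a1²−r_b1²) = 11.585989, √(r_a2²−r_b2²) = 27.027944
base pitch p_b = π·m·cos α = 4.316363
CR = (11.585989 + 27.027944 − 80.089500·sin 23.39400°)/4.316363 = 1.578703
contact ratio ≈ 1.5787

1.5787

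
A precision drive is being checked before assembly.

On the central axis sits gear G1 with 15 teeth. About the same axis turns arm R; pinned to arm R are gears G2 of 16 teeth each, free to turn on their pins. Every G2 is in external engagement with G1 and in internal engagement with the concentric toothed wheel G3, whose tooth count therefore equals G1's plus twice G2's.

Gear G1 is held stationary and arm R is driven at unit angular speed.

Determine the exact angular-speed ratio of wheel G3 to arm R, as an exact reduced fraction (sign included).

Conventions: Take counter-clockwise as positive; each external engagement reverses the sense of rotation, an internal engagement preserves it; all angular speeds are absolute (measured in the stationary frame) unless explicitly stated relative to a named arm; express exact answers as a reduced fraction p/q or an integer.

topology: planetary set — G1 15T / G2 16T / G3 47T, arm = carrier (Willis)
ring teeth: 15 + 2·16 = 47
15(ω_sun−ω_arm) = −47(ω_ring−ω_arm),  ω_sun = 0, ω_arm = 1
ω_ring = 1 − (15/47)(0−1) = 62/47
ω_out/ω_in = 62/47

62/47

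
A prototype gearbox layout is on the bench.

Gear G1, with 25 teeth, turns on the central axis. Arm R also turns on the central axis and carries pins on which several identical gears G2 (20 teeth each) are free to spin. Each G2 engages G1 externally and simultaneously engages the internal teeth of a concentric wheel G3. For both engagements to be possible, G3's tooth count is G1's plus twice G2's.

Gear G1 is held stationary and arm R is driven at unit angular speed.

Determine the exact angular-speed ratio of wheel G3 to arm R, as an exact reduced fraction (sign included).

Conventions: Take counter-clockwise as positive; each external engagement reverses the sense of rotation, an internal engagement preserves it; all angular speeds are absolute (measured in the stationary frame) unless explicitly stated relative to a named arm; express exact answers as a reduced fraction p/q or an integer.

18/13

planetary set (25T centre, 20T on arm, 65T internal) — Willis relation
ring teeth: 25 + 2·20 = 65
25(ω_sun−ω_arm) = −65(ω_ring−ω_arm),  ω_sun = 0, ω_arm = 1
ω_ring = 1 − (25/65)(0−1) = 18/13
ω_out/ω_in = 18/13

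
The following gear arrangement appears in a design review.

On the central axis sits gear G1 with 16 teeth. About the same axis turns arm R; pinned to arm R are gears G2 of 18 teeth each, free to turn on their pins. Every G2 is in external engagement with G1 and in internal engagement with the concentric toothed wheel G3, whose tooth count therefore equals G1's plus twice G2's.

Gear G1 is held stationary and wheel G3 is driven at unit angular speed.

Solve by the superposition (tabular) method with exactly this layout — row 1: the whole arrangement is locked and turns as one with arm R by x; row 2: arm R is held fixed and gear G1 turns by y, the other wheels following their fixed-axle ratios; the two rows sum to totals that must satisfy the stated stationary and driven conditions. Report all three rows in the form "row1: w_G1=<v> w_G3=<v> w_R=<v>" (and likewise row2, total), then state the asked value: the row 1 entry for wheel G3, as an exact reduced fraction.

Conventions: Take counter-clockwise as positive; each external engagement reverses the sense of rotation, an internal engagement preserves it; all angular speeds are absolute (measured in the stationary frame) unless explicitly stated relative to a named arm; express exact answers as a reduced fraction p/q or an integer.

recognized (axles ride arm R): planetary set, 16/18/52 teeth
superposition row 1 [locked train]: every member turns x
superposition row 2 [arm held]: sun y, ring −(16/52)·y, arm 0
boundary: total ω_sun = x + y = 0 and total ω_ring = x − (16/52)·y = 1  ⇒  y = -13/17, x = 13/17
row 2 ring = −(16/52)·(-13/17) = 4/17
totals (row 1 + row 2): sun 13/17 + (-13/17) = 0, ring 13/17 + 4/17 = 1, arm 13/17 + 0 = 13/17
asked cell (row1, ring) = 13/17

row1: w_G1=13/17 w_G3=13/17 w_R=13/17
row2: w_G1=-13/17 w_G3=4/17 w_R=0
total: w_G1=0 w_G3=1 w_R=13/17
asked value: 13/17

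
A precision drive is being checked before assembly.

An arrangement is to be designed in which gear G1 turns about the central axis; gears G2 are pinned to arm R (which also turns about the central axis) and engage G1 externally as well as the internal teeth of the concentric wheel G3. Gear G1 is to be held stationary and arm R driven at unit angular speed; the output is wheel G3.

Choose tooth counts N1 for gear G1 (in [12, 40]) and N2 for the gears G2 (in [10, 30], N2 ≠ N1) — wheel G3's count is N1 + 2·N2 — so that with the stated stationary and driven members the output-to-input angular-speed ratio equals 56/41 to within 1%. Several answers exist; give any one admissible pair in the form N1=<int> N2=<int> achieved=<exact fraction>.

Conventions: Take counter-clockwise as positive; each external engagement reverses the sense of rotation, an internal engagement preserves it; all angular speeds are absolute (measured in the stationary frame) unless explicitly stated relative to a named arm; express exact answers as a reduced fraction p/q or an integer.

N1=15 N2=13 achieved=56/41

planetary set to be sized for 56/41 (Willis relation)
Willis with ω_sun = 0: ω_ring/ω_arm = (N1+N3)/N3; set equal to 56/41  ⇒  N3/N1 = 1/(56/41 − 1) = 41/15
N3 = N1 + 2·N2  ⇒  N2/N1 = (N3/N1 − 1)/2 = (41/15 − 1)/2 = 13/15
smallest multiple with N1 ≥ 12 and N2 ≥ 10: k = 1  ⇒  N1 = 1·15 = 15, N2 = 1·13 = 13 (N1 ≤ 40, N2 ≤ 30, N2 ≠ N1 ✓), N3 = 15 + 2·13 = 41
check: (N1+N3)/N3 with N1 = 15, N3 = 41 gives 56/41; |achieved − target| = 0 ≤ 14/1025 ✓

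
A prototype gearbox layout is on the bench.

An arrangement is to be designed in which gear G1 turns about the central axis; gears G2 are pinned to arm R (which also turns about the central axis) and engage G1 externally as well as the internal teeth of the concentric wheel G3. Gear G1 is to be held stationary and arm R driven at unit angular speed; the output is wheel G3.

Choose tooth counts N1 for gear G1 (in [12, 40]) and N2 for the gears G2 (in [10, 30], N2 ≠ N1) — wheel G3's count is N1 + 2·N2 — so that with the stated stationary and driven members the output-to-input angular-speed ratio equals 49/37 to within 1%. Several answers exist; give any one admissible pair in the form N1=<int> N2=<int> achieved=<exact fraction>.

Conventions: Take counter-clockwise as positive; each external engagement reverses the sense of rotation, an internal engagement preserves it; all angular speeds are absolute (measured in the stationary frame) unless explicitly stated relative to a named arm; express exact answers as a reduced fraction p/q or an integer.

planetary set to be sized for 49/37 (Willis relation)
Willis with ω_sun = 0: ω_ring/ω_arm = (N1+N3)/N3; set equal to 49/37  ⇒  N3/N1 = 1/(49/37 − 1) = 37/12
N3 = N1 + 2·N2  ⇒  N2/N1 = (N3/N1 − 1)/2 = (37/12 − 1)/2 = 25/24
smallest multiple with N1 ≥ 12 and N2 ≥ 10: k = 1  ⇒  N1 = 1·24 = 24, N2 = 1·25 = 25 (N1 ≤ 40, N2 ≤ 30, N2 ≠ N1 ✓), N3 = 24 + 2·25 = 74
check: (N1+N3)/N3 with N1 = 24, N3 = 74 gives 49/37; |achieved − target| = 0 ≤ 49/3700 ✓

N1=24 N2=25 achieved=49/37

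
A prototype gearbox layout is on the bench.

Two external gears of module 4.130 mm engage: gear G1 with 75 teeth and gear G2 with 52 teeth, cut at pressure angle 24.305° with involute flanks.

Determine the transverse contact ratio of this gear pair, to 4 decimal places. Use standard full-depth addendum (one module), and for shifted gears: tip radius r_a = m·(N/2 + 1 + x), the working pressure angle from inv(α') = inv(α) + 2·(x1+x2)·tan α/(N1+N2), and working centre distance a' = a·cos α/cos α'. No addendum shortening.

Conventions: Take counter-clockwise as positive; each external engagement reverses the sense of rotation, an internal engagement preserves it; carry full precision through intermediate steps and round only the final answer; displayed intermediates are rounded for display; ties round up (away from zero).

1.5834

class = single-mesh tooth geometry [involute pair 75T × 52T, m = 4.130]
base radii: r_b1 = 141.148020, r_b2 = 97.862627
tip radii: r_a1 = 159.005000, r_a2 = 111.510000
no profile shift: α' = α, a' = a
action lengths: √(r_a1²−r_b1²) = 73.210835, √(r_a2²−r_b2²) = 53.454525
base pitch p_b = π·m·cos α = 11.824789
CR = (73.210835 + 53.454525 − 262.255000·sin 24.30500°)/11.824789 = 1.583352
contact ratio ≈ 1.5834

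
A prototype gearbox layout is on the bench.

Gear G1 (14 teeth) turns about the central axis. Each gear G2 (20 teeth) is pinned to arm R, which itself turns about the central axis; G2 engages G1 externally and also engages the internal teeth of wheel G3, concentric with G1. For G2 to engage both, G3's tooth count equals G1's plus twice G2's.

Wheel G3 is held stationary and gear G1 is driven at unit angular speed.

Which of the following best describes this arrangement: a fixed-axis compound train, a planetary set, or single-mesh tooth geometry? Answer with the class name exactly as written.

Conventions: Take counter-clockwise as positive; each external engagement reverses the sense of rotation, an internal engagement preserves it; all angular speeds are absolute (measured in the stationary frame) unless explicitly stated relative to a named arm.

planetary set

class = planetary set [G3 = 14+2·20 = 54; Willis about the carrier]
classification: planetary set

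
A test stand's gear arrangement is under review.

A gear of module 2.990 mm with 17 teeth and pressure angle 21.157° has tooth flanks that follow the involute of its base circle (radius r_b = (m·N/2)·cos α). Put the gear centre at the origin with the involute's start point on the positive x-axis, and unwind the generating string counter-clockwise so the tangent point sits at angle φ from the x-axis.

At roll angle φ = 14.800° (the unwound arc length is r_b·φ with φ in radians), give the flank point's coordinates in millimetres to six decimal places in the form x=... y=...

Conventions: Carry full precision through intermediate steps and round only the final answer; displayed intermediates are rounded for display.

x=24.479495 y=0.135263

topology: single-mesh involute geometry — m = 2.990, N = 17
pitch radius r_p = m·N/2 = 2.990·17/2 = 25.415000
base radius r_b = r_p·cos α = 25.415000·cos 21.157° = 23.701900
roll angle φ = 14.800° = 0.25830873 rad
x = r_b·(cos φ + φ·sin φ) = 24.479495
y = r_b·(sin φ − φ·cos φ) = 0.135263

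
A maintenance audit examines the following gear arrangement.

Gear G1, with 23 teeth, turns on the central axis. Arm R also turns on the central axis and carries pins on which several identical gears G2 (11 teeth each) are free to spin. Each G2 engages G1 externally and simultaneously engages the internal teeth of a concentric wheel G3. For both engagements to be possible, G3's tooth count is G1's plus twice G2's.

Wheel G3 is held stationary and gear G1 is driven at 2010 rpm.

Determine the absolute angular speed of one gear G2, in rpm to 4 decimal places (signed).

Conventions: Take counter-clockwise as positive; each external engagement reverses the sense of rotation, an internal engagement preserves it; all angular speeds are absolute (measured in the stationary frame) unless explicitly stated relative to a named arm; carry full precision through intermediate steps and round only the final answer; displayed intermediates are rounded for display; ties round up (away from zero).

recognized (axles ride arm R): planetary set, 23/11/45 teeth
normalise by the input: solve with ω_sun = 1, then scale by 2010 rpm
ring teeth: 23 + 2·11 = 45
23(ω_sun−ω_arm) = −45(ω_ring−ω_arm),  ω_ring = 0, ω_sun = 1
23(1−ω_arm) = −45(0−ω_arm)  ⇒  68·ω_arm = 23  ⇒  ω_arm = 23/68
sun–planet mesh: 23·(1−23/68) = −11·(ω_p−ω_arm)  ⇒  ω_p−ω_arm = -1035/748
ω_p = 23/68 − 1035/748 = -23/22
scale: ω_p = -23/22 × 2010 rpm = -2101.3636 rpm

-2101.3636 rpm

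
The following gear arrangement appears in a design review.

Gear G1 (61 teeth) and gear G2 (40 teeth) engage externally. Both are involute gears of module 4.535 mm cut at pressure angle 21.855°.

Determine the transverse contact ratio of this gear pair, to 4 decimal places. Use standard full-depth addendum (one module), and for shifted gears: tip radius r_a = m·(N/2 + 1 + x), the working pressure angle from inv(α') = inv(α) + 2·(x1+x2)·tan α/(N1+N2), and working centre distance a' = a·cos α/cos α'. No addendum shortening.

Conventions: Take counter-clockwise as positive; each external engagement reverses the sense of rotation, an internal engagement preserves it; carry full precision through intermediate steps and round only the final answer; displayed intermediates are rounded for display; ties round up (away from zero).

recognized (one external pair, fixed centres): single-mesh tooth geometry, m = 4.535, N1 = 61, N2 = 40
base radii: r_b1 = 128.376471, r_b2 = 84.181292
tip radii: r_a1 = 142.852500, r_a2 = 95.235000
no profile shift: α' = α, a' = a
action lengths: √(r_a1²−r_b1²) = 62.660342, √(r_a2²−r_b2²) = 44.533305
base pitch p_b = π·m·cos α = 13.223166
CR = (62.660342 + 44.533305 − 229.017500·sin 21.85500°)/13.223166 = 1.659197
contact ratio ≈ 1.6592

1.6592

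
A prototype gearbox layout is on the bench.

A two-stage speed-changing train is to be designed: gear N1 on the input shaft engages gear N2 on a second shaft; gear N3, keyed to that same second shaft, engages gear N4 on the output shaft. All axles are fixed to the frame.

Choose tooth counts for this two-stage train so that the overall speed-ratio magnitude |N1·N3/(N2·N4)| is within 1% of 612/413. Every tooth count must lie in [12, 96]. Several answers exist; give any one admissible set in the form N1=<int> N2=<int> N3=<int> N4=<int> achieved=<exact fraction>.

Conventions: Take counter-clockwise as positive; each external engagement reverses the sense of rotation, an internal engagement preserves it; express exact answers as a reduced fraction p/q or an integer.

N1=17 N2=14 N3=72 N4=59 achieved=612/413

topology: fixed-axis compound train — 2 stages, target 612/413
target = 612/413 in lowest terms: an exact hit needs N1·N3 = k·612 and N2·N4 = k·413 for one integer k, every count in [12, 96]; additionally prefer no 1:1 stage (N1 ≠ N2, N3 ≠ N4)
k = 1: no 1:1-free in-range split of k·612 and k·413 into factor pairs; take k = 2
k = 2: N1·N3 = 1224 = 17·72, N2·N4 = 826 = 14·59
achieved = 17·72/(14·59) = 612/413; |achieved − target| = 0 ≤ 153/10325 ✓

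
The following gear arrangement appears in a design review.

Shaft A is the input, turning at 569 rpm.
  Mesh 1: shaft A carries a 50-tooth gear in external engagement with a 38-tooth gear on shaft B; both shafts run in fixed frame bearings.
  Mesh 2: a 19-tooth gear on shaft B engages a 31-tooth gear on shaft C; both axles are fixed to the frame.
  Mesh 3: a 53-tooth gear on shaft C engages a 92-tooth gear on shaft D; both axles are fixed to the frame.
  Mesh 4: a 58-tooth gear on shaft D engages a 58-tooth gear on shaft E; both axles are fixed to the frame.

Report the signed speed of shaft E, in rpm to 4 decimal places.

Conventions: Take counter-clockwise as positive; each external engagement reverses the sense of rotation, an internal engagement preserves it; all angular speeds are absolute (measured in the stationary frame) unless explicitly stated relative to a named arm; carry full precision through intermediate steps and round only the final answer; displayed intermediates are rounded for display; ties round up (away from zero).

topology: fixed-axis compound train — 4 meshes, A→E
mesh 1 [50T→38T]: ω = 569.0000×50/38 = 748.6842 rpm, sense flips to −
mesh 2 [19T→31T]: ω = 748.6842×19/31 = 458.8710 rpm, sense flips to +
mesh 3 [53T→92T]: ω = 458.8710×53/92 = 264.3496 rpm, sense flips to −
mesh 4 [58T→58T]: ω = 264.3496×58/58 = 264.3496 rpm, sense flips to +
signed output speed = +264.3496 rpm

+264.3496 rpm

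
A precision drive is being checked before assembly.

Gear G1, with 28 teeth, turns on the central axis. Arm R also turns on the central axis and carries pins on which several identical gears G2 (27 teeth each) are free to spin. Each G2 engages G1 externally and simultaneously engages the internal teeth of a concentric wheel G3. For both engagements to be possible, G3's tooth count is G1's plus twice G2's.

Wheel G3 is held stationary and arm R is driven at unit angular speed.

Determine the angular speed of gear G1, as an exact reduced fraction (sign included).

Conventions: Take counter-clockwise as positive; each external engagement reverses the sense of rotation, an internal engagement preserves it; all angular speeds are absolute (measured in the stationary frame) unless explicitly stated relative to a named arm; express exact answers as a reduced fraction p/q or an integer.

planetary set (28T centre, 27T on arm, 82T internal) — Willis relation
ring teeth: 28 + 2·27 = 82
28(ω_sun−ω_arm) = −82(ω_ring−ω_arm),  ω_ring = 0, ω_arm = 1
ω_sun = 1 − (82/28)(0−1) = 55/14
exact speed ratio = 55/14

55/14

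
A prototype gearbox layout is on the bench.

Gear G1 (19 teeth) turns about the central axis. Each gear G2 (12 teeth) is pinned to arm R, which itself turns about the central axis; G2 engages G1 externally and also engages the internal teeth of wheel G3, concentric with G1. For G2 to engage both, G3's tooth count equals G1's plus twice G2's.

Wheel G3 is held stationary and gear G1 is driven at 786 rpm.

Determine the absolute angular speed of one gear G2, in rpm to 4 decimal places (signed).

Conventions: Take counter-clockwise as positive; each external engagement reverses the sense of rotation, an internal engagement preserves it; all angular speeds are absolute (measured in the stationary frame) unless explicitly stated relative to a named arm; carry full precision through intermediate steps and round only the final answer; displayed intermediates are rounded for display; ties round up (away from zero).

-622.2500 rpm

recognized (axles ride arm R): planetary set, 19/12/43 teeth
normalise by the input: solve with ω_sun = 1, then scale by 786 rpm
ring teeth: 19 + 2·12 = 43
19(ω_sun−ω_arm) = −43(ω_ring−ω_arm),  ω_ring = 0, ω_sun = 1
19(1−ω_arm) = −43(0−ω_arm)  ⇒  62·ω_arm = 19  ⇒  ω_arm = 19/62
sun–planet mesh: 19·(1−19/62) = −12·(ω_p−ω_arm)  ⇒  ω_p−ω_arm = -817/744
ω_p = 19/62 − 817/744 = -19/24
scale: ω_p = -19/24 × 786 rpm = -622.2500 rpm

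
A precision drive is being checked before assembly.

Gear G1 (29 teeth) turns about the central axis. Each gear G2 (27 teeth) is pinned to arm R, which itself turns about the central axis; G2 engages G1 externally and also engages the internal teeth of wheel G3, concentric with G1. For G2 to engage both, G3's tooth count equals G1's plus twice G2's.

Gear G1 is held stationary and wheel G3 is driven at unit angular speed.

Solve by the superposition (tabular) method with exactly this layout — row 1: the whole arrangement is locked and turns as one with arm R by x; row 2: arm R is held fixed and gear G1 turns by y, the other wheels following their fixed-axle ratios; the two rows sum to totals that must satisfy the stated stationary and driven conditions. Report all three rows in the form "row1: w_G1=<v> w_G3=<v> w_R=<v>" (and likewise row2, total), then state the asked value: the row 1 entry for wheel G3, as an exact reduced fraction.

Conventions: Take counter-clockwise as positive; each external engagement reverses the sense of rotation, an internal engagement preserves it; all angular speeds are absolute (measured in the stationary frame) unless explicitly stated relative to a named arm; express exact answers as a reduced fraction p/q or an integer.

class = planetary set [G3 = 29+2·27 = 83; Willis about the carrier]
row 1 — lock + rotate with arm: ω_sun = ω_ring = ω_arm = x
row 2 (arm held, sun turns y): ω_ring = −(29/83)·y, ω_arm = 0
boundary: total ω_sun = x + y = 0 and total ω_ring = x − (29/83)·y = 1  ⇒  y = -83/112, x = 83/112
row 2 ring = −(29/83)·(-83/112) = 29/112
totals (row 1 + row 2): sun 83/112 + (-83/112) = 0, ring 83/112 + 29/112 = 1, arm 83/112 + 0 = 83/112
asked cell (row1, ring) = 83/112

row1: w_G1=83/112 w_G3=83/112 w_R=83/112
row2: w_G1=-83/112 w_G3=29/112 w_R=0
total: w_G1=0 w_G3=1 w_R=83/112
asked value: 83/112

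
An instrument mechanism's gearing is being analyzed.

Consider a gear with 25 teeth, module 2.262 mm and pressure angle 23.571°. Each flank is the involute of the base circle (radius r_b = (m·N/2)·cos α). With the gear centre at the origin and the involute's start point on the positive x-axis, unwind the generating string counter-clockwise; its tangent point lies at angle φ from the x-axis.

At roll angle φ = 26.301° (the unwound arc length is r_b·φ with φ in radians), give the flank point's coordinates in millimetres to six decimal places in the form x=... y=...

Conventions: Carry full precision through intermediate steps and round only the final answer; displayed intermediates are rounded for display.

x=28.504176 y=0.818115

single-mesh involute tooth geometry (25T wheel at module 2.262)
pitch radius r_p = m·N/2 = 2.262·25/2 = 28.275000
base radius r_b = r_p·cos α = 28.275000·cos 23.571° = 25.915882
roll angle φ = 26.301° = 0.45903905 rad
x = r_b·(cos φ + φ·sin φ) = 28.504176
y = r_b·(sin φ − φ·cos φ) = 0.818115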